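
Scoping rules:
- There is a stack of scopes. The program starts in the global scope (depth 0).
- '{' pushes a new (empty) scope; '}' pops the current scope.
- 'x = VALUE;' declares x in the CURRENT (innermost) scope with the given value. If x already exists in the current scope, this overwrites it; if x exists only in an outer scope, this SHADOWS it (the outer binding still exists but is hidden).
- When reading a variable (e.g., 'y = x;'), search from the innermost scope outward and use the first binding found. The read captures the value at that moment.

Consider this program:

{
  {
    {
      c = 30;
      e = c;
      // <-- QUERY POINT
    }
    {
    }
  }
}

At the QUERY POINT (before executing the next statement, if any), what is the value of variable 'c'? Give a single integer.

Step 1: enter scope (depth=1)
Step 2: enter scope (depth=2)
Step 3: enter scope (depth=3)
Step 4: declare c=30 at depth 3
Step 5: declare e=(read c)=30 at depth 3
Visible at query point: c=30 e=30

Answer: 30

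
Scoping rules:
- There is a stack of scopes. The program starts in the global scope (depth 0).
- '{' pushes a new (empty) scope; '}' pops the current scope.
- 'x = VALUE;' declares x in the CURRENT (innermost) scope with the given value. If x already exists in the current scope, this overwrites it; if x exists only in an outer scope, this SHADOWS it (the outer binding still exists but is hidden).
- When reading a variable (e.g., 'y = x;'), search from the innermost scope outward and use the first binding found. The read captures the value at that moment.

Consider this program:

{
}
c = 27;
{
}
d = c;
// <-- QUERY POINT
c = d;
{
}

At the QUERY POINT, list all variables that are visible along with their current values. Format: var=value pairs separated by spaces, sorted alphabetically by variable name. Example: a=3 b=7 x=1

Answer: c=27 d=27

Derivation:
Step 1: enter scope (depth=1)
Step 2: exit scope (depth=0)
Step 3: declare c=27 at depth 0
Step 4: enter scope (depth=1)
Step 5: exit scope (depth=0)
Step 6: declare d=(read c)=27 at depth 0
Visible at query point: c=27 d=27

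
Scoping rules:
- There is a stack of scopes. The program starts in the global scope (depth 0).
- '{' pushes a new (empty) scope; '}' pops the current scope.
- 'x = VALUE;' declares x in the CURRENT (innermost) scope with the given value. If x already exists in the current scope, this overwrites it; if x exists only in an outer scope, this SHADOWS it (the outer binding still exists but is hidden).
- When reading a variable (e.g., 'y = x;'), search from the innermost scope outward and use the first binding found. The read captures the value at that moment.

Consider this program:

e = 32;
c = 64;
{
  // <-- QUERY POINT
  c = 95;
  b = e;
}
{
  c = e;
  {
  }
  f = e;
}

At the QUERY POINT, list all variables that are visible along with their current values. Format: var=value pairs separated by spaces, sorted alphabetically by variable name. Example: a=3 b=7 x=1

Step 1: declare e=32 at depth 0
Step 2: declare c=64 at depth 0
Step 3: enter scope (depth=1)
Visible at query point: c=64 e=32

Answer: c=64 e=32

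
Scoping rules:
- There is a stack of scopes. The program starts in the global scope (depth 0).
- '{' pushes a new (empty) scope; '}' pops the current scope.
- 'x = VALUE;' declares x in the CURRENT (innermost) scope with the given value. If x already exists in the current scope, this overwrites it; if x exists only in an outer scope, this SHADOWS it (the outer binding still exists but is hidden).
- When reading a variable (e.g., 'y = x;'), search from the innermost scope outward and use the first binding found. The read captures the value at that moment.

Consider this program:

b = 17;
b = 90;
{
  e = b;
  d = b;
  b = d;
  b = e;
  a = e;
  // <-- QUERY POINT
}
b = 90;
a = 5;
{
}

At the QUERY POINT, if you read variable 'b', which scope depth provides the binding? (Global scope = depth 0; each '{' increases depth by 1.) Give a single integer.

Step 1: declare b=17 at depth 0
Step 2: declare b=90 at depth 0
Step 3: enter scope (depth=1)
Step 4: declare e=(read b)=90 at depth 1
Step 5: declare d=(read b)=90 at depth 1
Step 6: declare b=(read d)=90 at depth 1
Step 7: declare b=(read e)=90 at depth 1
Step 8: declare a=(read e)=90 at depth 1
Visible at query point: a=90 b=90 d=90 e=90

Answer: 1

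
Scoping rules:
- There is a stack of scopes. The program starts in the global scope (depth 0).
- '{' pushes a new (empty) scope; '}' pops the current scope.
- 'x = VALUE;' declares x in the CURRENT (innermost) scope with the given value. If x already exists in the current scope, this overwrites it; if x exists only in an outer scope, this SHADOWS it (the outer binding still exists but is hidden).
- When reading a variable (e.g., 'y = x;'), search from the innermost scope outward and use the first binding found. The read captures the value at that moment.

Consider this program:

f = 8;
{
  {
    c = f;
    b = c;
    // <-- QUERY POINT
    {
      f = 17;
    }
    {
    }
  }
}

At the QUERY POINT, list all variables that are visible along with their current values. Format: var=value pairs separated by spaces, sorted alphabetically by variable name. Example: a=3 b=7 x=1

Step 1: declare f=8 at depth 0
Step 2: enter scope (depth=1)
Step 3: enter scope (depth=2)
Step 4: declare c=(read f)=8 at depth 2
Step 5: declare b=(read c)=8 at depth 2
Visible at query point: b=8 c=8 f=8

Answer: b=8 c=8 f=8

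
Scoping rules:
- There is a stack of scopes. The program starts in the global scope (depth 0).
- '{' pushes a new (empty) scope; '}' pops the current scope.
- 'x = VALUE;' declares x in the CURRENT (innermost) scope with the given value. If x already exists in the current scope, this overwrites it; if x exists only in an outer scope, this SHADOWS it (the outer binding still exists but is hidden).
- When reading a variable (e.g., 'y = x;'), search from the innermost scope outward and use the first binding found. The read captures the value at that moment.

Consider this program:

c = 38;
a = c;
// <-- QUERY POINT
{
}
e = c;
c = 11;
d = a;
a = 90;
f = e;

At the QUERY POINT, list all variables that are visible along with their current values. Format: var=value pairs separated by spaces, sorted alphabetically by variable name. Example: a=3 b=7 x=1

Step 1: declare c=38 at depth 0
Step 2: declare a=(read c)=38 at depth 0
Visible at query point: a=38 c=38

Answer: a=38 c=38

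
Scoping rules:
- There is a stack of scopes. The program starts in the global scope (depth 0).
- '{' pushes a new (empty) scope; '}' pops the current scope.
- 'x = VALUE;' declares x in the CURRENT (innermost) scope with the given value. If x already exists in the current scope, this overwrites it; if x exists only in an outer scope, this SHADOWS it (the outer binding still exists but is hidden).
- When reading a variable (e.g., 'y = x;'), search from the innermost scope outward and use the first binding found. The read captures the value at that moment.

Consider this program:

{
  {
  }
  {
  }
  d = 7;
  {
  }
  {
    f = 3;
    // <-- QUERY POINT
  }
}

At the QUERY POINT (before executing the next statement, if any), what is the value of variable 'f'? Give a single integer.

Step 1: enter scope (depth=1)
Step 2: enter scope (depth=2)
Step 3: exit scope (depth=1)
Step 4: enter scope (depth=2)
Step 5: exit scope (depth=1)
Step 6: declare d=7 at depth 1
Step 7: enter scope (depth=2)
Step 8: exit scope (depth=1)
Step 9: enter scope (depth=2)
Step 10: declare f=3 at depth 2
Visible at query point: d=7 f=3

Answer: 3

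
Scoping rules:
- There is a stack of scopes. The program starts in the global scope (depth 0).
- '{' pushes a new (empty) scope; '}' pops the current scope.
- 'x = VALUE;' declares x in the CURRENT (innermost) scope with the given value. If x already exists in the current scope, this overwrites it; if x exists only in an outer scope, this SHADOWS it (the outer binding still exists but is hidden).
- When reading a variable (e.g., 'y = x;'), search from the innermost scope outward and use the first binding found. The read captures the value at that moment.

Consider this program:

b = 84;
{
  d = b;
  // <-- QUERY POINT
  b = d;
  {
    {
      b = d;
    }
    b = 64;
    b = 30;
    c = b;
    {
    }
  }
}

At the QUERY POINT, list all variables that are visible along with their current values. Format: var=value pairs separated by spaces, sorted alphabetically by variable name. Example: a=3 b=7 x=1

Step 1: declare b=84 at depth 0
Step 2: enter scope (depth=1)
Step 3: declare d=(read b)=84 at depth 1
Visible at query point: b=84 d=84

Answer: b=84 d=84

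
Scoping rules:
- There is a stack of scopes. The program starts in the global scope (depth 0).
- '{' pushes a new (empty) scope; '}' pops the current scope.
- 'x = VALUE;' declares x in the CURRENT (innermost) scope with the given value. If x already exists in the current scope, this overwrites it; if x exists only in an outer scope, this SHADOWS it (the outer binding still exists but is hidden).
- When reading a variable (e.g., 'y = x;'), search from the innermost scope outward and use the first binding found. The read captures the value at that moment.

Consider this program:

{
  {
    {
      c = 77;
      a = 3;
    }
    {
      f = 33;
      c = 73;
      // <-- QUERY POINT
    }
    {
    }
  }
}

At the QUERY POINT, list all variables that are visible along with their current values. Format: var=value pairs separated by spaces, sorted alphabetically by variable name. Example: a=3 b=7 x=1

Step 1: enter scope (depth=1)
Step 2: enter scope (depth=2)
Step 3: enter scope (depth=3)
Step 4: declare c=77 at depth 3
Step 5: declare a=3 at depth 3
Step 6: exit scope (depth=2)
Step 7: enter scope (depth=3)
Step 8: declare f=33 at depth 3
Step 9: declare c=73 at depth 3
Visible at query point: c=73 f=33

Answer: c=73 f=33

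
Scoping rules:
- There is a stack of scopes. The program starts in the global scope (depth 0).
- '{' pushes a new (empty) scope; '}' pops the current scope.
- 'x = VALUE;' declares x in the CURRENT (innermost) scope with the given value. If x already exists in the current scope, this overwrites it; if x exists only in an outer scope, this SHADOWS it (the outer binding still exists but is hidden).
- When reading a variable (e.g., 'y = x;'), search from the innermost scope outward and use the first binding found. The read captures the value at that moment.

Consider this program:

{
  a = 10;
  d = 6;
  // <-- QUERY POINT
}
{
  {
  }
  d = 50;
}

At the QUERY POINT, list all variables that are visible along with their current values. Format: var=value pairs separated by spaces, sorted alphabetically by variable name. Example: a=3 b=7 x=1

Answer: a=10 d=6

Derivation:
Step 1: enter scope (depth=1)
Step 2: declare a=10 at depth 1
Step 3: declare d=6 at depth 1
Visible at query point: a=10 d=6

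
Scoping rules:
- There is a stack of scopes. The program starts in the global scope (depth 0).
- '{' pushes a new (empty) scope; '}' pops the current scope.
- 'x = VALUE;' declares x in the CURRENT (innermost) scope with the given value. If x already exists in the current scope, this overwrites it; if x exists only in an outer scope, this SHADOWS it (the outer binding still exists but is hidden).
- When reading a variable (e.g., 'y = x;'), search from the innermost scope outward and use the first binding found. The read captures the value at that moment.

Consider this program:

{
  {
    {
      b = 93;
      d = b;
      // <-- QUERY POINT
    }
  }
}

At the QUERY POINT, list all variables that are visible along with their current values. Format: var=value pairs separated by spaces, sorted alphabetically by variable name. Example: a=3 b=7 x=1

Answer: b=93 d=93

Derivation:
Step 1: enter scope (depth=1)
Step 2: enter scope (depth=2)
Step 3: enter scope (depth=3)
Step 4: declare b=93 at depth 3
Step 5: declare d=(read b)=93 at depth 3
Visible at query point: b=93 d=93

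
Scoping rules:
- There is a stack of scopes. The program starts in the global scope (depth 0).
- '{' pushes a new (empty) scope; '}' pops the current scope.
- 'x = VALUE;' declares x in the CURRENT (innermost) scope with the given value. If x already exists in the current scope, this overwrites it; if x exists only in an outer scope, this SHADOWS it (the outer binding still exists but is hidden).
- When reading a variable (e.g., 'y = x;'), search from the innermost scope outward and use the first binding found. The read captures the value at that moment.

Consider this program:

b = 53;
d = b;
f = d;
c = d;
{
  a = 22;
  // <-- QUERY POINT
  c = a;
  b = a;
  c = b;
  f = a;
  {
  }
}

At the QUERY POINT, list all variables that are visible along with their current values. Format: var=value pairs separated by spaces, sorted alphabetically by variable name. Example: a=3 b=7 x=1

Step 1: declare b=53 at depth 0
Step 2: declare d=(read b)=53 at depth 0
Step 3: declare f=(read d)=53 at depth 0
Step 4: declare c=(read d)=53 at depth 0
Step 5: enter scope (depth=1)
Step 6: declare a=22 at depth 1
Visible at query point: a=22 b=53 c=53 d=53 f=53

Answer: a=22 b=53 c=53 d=53 f=53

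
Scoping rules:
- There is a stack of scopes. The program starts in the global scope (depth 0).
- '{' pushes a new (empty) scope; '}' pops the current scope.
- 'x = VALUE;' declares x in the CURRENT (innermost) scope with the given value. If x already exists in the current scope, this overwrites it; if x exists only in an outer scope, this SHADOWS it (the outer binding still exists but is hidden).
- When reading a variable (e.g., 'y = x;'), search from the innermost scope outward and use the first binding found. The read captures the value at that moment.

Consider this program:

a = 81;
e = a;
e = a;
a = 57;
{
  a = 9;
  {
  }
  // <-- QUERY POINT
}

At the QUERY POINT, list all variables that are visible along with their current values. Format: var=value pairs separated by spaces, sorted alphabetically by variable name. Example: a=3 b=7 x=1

Answer: a=9 e=81

Derivation:
Step 1: declare a=81 at depth 0
Step 2: declare e=(read a)=81 at depth 0
Step 3: declare e=(read a)=81 at depth 0
Step 4: declare a=57 at depth 0
Step 5: enter scope (depth=1)
Step 6: declare a=9 at depth 1
Step 7: enter scope (depth=2)
Step 8: exit scope (depth=1)
Visible at query point: a=9 e=81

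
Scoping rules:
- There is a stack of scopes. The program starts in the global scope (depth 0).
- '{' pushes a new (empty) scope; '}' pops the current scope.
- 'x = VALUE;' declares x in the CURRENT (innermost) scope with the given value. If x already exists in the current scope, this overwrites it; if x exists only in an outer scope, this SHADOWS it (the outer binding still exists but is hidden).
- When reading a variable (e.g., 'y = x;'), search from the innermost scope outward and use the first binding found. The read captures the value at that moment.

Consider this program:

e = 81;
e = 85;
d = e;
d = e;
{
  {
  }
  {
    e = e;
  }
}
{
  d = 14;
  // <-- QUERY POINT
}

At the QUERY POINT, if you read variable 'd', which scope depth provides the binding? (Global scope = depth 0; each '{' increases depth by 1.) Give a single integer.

Step 1: declare e=81 at depth 0
Step 2: declare e=85 at depth 0
Step 3: declare d=(read e)=85 at depth 0
Step 4: declare d=(read e)=85 at depth 0
Step 5: enter scope (depth=1)
Step 6: enter scope (depth=2)
Step 7: exit scope (depth=1)
Step 8: enter scope (depth=2)
Step 9: declare e=(read e)=85 at depth 2
Step 10: exit scope (depth=1)
Step 11: exit scope (depth=0)
Step 12: enter scope (depth=1)
Step 13: declare d=14 at depth 1
Visible at query point: d=14 e=85

Answer: 1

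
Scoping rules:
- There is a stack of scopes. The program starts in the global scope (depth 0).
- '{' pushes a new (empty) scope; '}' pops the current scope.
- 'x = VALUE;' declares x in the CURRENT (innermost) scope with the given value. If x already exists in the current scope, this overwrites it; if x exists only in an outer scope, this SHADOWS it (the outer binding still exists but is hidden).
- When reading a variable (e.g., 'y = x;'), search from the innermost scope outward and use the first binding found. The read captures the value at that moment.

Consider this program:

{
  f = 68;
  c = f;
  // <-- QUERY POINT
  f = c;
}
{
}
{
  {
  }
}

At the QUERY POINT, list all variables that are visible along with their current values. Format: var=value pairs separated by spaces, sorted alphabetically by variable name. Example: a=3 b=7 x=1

Step 1: enter scope (depth=1)
Step 2: declare f=68 at depth 1
Step 3: declare c=(read f)=68 at depth 1
Visible at query point: c=68 f=68

Answer: c=68 f=68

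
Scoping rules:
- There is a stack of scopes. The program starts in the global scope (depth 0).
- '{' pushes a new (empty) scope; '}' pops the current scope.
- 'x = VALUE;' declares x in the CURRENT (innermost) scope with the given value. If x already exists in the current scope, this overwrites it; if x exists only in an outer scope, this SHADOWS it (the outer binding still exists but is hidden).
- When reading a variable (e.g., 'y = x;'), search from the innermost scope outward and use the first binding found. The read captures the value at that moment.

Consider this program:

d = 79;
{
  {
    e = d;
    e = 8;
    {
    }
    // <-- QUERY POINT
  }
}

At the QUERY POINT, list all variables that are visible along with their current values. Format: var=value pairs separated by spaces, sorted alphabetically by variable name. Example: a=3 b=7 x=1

Step 1: declare d=79 at depth 0
Step 2: enter scope (depth=1)
Step 3: enter scope (depth=2)
Step 4: declare e=(read d)=79 at depth 2
Step 5: declare e=8 at depth 2
Step 6: enter scope (depth=3)
Step 7: exit scope (depth=2)
Visible at query point: d=79 e=8

Answer: d=79 e=8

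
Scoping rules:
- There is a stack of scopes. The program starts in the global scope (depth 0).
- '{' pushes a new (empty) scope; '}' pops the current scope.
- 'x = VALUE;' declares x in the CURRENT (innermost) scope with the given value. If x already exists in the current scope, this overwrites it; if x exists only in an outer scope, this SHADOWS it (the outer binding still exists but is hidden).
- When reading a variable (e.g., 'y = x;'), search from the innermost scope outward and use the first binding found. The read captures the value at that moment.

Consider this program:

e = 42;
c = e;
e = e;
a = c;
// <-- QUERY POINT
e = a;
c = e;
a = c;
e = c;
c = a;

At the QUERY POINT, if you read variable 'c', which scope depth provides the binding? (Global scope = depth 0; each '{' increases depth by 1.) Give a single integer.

Answer: 0

Derivation:
Step 1: declare e=42 at depth 0
Step 2: declare c=(read e)=42 at depth 0
Step 3: declare e=(read e)=42 at depth 0
Step 4: declare a=(read c)=42 at depth 0
Visible at query point: a=42 c=42 e=42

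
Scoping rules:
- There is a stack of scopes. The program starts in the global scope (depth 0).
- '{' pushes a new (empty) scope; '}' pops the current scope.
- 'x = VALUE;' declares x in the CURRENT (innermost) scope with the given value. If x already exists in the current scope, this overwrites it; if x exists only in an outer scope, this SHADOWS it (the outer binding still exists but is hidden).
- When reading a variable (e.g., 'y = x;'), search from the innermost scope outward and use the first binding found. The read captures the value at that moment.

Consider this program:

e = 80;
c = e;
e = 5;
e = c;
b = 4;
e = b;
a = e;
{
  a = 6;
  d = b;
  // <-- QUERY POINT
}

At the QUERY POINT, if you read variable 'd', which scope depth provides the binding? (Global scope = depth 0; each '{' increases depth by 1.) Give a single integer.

Step 1: declare e=80 at depth 0
Step 2: declare c=(read e)=80 at depth 0
Step 3: declare e=5 at depth 0
Step 4: declare e=(read c)=80 at depth 0
Step 5: declare b=4 at depth 0
Step 6: declare e=(read b)=4 at depth 0
Step 7: declare a=(read e)=4 at depth 0
Step 8: enter scope (depth=1)
Step 9: declare a=6 at depth 1
Step 10: declare d=(read b)=4 at depth 1
Visible at query point: a=6 b=4 c=80 d=4 e=4

Answer: 1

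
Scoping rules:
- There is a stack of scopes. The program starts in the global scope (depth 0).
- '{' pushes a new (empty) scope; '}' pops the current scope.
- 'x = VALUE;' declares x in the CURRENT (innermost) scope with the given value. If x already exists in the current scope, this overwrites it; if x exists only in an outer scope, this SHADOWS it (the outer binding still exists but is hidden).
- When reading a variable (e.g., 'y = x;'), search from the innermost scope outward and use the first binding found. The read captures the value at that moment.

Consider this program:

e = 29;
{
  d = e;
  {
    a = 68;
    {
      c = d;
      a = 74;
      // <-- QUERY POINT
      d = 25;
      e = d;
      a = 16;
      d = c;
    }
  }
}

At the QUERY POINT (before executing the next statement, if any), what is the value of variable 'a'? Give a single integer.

Answer: 74

Derivation:
Step 1: declare e=29 at depth 0
Step 2: enter scope (depth=1)
Step 3: declare d=(read e)=29 at depth 1
Step 4: enter scope (depth=2)
Step 5: declare a=68 at depth 2
Step 6: enter scope (depth=3)
Step 7: declare c=(read d)=29 at depth 3
Step 8: declare a=74 at depth 3
Visible at query point: a=74 c=29 d=29 e=29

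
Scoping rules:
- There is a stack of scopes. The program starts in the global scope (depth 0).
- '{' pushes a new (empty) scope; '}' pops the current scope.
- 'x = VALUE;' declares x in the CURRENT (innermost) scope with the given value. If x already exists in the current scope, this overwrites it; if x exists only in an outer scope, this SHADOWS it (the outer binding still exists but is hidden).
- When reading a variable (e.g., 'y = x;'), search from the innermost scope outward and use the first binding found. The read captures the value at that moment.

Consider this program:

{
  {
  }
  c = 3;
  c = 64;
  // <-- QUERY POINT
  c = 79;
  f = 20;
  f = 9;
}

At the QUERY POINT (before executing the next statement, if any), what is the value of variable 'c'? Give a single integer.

Step 1: enter scope (depth=1)
Step 2: enter scope (depth=2)
Step 3: exit scope (depth=1)
Step 4: declare c=3 at depth 1
Step 5: declare c=64 at depth 1
Visible at query point: c=64

Answer: 64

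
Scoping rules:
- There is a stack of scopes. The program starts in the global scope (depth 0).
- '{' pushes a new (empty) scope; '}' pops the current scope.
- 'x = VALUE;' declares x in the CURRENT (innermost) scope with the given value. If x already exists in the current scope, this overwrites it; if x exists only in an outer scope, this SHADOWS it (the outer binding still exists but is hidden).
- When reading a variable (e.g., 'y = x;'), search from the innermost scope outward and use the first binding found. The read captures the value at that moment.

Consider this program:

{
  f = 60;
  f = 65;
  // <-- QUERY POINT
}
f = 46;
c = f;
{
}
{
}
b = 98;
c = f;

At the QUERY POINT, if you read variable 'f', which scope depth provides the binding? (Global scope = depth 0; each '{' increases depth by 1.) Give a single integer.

Answer: 1

Derivation:
Step 1: enter scope (depth=1)
Step 2: declare f=60 at depth 1
Step 3: declare f=65 at depth 1
Visible at query point: f=65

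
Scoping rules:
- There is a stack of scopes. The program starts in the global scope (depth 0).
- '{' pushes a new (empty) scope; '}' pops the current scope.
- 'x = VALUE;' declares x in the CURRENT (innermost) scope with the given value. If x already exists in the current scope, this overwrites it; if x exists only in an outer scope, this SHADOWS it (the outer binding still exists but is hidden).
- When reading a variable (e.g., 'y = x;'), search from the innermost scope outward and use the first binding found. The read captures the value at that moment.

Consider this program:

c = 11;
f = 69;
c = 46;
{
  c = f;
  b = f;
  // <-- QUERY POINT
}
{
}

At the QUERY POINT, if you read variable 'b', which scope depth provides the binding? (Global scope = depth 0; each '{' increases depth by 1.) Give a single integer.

Answer: 1

Derivation:
Step 1: declare c=11 at depth 0
Step 2: declare f=69 at depth 0
Step 3: declare c=46 at depth 0
Step 4: enter scope (depth=1)
Step 5: declare c=(read f)=69 at depth 1
Step 6: declare b=(read f)=69 at depth 1
Visible at query point: b=69 c=69 f=69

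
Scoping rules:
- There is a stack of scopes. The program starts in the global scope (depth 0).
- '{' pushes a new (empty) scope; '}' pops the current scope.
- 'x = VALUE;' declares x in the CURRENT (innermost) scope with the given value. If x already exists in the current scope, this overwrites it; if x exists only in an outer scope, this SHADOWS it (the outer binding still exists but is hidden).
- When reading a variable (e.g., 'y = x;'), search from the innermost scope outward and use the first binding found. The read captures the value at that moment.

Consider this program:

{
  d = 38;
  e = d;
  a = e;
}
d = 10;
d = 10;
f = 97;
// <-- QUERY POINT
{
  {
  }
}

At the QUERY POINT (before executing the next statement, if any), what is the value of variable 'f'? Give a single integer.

Step 1: enter scope (depth=1)
Step 2: declare d=38 at depth 1
Step 3: declare e=(read d)=38 at depth 1
Step 4: declare a=(read e)=38 at depth 1
Step 5: exit scope (depth=0)
Step 6: declare d=10 at depth 0
Step 7: declare d=10 at depth 0
Step 8: declare f=97 at depth 0
Visible at query point: d=10 f=97

Answer: 97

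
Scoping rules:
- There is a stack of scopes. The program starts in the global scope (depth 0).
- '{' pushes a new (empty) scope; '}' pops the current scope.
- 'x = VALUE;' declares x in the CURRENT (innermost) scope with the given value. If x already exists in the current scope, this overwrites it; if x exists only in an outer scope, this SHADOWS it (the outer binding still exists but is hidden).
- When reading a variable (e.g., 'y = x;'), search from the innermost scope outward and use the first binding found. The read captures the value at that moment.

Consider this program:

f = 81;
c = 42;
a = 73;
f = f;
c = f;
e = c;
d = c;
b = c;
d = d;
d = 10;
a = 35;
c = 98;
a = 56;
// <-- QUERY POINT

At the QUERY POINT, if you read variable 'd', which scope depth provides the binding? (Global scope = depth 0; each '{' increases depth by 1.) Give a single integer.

Answer: 0

Derivation:
Step 1: declare f=81 at depth 0
Step 2: declare c=42 at depth 0
Step 3: declare a=73 at depth 0
Step 4: declare f=(read f)=81 at depth 0
Step 5: declare c=(read f)=81 at depth 0
Step 6: declare e=(read c)=81 at depth 0
Step 7: declare d=(read c)=81 at depth 0
Step 8: declare b=(read c)=81 at depth 0
Step 9: declare d=(read d)=81 at depth 0
Step 10: declare d=10 at depth 0
Step 11: declare a=35 at depth 0
Step 12: declare c=98 at depth 0
Step 13: declare a=56 at depth 0
Visible at query point: a=56 b=81 c=98 d=10 e=81 f=81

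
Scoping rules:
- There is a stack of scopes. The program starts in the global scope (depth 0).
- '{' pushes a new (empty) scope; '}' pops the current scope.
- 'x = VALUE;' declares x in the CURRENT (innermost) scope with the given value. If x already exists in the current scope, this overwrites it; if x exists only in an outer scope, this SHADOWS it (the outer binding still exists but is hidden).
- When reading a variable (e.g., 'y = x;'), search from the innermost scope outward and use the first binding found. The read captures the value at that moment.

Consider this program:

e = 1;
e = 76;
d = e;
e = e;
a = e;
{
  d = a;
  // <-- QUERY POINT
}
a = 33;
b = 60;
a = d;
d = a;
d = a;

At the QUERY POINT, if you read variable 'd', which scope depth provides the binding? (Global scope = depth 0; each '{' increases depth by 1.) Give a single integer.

Answer: 1

Derivation:
Step 1: declare e=1 at depth 0
Step 2: declare e=76 at depth 0
Step 3: declare d=(read e)=76 at depth 0
Step 4: declare e=(read e)=76 at depth 0
Step 5: declare a=(read e)=76 at depth 0
Step 6: enter scope (depth=1)
Step 7: declare d=(read a)=76 at depth 1
Visible at query point: a=76 d=76 e=76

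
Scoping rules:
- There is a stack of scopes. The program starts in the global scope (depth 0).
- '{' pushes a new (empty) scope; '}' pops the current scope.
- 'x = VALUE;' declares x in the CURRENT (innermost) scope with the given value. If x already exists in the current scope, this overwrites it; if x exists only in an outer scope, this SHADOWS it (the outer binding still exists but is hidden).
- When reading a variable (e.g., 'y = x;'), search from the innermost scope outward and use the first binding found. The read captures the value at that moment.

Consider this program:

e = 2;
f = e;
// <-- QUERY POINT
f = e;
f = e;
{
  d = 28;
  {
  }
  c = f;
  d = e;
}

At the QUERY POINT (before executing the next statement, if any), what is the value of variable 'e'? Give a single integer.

Answer: 2

Derivation:
Step 1: declare e=2 at depth 0
Step 2: declare f=(read e)=2 at depth 0
Visible at query point: e=2 f=2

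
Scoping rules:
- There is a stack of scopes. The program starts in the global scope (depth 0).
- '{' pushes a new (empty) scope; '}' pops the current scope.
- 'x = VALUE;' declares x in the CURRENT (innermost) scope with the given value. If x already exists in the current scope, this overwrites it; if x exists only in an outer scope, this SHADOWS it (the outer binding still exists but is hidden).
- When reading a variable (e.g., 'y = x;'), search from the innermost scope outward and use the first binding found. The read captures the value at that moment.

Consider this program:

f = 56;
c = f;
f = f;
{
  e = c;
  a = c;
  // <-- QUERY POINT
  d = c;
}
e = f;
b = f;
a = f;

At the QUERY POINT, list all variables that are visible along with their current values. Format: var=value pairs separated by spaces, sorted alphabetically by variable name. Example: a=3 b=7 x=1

Answer: a=56 c=56 e=56 f=56

Derivation:
Step 1: declare f=56 at depth 0
Step 2: declare c=(read f)=56 at depth 0
Step 3: declare f=(read f)=56 at depth 0
Step 4: enter scope (depth=1)
Step 5: declare e=(read c)=56 at depth 1
Step 6: declare a=(read c)=56 at depth 1
Visible at query point: a=56 c=56 e=56 f=56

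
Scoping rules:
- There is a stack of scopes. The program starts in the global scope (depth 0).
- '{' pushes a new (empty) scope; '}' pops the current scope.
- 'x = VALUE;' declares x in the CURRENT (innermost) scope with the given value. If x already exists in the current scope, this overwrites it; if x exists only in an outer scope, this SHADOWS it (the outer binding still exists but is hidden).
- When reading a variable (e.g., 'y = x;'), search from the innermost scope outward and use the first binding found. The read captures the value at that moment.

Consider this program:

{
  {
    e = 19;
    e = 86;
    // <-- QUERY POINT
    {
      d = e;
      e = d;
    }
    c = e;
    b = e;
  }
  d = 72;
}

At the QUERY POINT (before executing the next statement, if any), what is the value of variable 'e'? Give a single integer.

Answer: 86

Derivation:
Step 1: enter scope (depth=1)
Step 2: enter scope (depth=2)
Step 3: declare e=19 at depth 2
Step 4: declare e=86 at depth 2
Visible at query point: e=86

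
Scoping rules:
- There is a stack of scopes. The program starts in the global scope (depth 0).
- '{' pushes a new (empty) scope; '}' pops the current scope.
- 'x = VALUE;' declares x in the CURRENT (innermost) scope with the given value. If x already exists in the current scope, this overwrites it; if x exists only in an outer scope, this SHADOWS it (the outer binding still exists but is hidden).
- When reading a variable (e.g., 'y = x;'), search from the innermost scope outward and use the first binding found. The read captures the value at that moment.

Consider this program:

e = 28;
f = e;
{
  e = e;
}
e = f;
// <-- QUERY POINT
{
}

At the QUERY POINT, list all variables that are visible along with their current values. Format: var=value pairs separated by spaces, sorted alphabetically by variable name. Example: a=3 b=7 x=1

Answer: e=28 f=28

Derivation:
Step 1: declare e=28 at depth 0
Step 2: declare f=(read e)=28 at depth 0
Step 3: enter scope (depth=1)
Step 4: declare e=(read e)=28 at depth 1
Step 5: exit scope (depth=0)
Step 6: declare e=(read f)=28 at depth 0
Visible at query point: e=28 f=28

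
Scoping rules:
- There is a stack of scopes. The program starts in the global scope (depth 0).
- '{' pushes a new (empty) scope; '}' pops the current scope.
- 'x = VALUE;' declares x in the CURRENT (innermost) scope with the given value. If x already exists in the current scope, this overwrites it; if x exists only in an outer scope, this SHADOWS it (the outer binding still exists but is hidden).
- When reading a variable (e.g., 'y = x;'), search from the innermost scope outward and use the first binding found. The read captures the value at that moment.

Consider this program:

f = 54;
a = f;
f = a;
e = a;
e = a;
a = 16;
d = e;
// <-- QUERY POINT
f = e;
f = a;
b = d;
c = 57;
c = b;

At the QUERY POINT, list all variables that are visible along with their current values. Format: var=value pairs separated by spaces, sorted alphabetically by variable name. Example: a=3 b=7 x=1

Answer: a=16 d=54 e=54 f=54

Derivation:
Step 1: declare f=54 at depth 0
Step 2: declare a=(read f)=54 at depth 0
Step 3: declare f=(read a)=54 at depth 0
Step 4: declare e=(read a)=54 at depth 0
Step 5: declare e=(read a)=54 at depth 0
Step 6: declare a=16 at depth 0
Step 7: declare d=(read e)=54 at depth 0
Visible at query point: a=16 d=54 e=54 f=54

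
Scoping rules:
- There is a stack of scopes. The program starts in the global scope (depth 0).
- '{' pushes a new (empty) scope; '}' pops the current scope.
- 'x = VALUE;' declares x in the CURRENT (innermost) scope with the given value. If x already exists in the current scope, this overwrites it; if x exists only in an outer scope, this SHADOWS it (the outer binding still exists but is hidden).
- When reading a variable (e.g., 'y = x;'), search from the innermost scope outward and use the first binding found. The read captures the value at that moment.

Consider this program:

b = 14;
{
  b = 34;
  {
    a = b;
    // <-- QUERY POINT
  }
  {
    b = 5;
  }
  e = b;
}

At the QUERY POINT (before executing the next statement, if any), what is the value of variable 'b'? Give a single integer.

Answer: 34

Derivation:
Step 1: declare b=14 at depth 0
Step 2: enter scope (depth=1)
Step 3: declare b=34 at depth 1
Step 4: enter scope (depth=2)
Step 5: declare a=(read b)=34 at depth 2
Visible at query point: a=34 b=34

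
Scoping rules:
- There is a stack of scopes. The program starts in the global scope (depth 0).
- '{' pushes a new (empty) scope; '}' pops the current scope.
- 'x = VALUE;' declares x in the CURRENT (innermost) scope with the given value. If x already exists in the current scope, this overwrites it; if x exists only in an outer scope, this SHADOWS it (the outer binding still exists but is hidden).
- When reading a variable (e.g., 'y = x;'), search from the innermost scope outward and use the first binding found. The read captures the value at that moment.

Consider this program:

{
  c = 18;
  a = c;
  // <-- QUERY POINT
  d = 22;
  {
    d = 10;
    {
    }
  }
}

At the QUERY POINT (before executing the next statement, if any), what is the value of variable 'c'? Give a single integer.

Step 1: enter scope (depth=1)
Step 2: declare c=18 at depth 1
Step 3: declare a=(read c)=18 at depth 1
Visible at query point: a=18 c=18

Answer: 18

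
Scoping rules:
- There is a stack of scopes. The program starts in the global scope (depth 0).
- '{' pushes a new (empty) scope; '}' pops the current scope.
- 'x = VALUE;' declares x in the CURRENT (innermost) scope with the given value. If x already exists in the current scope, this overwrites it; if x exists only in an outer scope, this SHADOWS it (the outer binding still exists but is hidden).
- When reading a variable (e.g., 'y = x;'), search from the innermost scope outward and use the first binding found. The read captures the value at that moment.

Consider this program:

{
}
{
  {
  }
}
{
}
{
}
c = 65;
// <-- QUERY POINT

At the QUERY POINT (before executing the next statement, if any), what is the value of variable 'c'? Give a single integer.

Step 1: enter scope (depth=1)
Step 2: exit scope (depth=0)
Step 3: enter scope (depth=1)
Step 4: enter scope (depth=2)
Step 5: exit scope (depth=1)
Step 6: exit scope (depth=0)
Step 7: enter scope (depth=1)
Step 8: exit scope (depth=0)
Step 9: enter scope (depth=1)
Step 10: exit scope (depth=0)
Step 11: declare c=65 at depth 0
Visible at query point: c=65

Answer: 65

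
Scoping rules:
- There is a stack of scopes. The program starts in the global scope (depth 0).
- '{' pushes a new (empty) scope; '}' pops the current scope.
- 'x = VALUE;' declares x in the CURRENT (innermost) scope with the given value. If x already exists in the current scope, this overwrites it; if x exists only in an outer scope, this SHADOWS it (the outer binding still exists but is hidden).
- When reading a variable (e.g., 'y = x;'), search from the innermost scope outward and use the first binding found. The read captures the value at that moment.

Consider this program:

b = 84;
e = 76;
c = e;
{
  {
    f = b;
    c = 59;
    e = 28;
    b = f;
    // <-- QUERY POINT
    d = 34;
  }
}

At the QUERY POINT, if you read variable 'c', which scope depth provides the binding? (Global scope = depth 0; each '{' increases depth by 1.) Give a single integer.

Answer: 2

Derivation:
Step 1: declare b=84 at depth 0
Step 2: declare e=76 at depth 0
Step 3: declare c=(read e)=76 at depth 0
Step 4: enter scope (depth=1)
Step 5: enter scope (depth=2)
Step 6: declare f=(read b)=84 at depth 2
Step 7: declare c=59 at depth 2
Step 8: declare e=28 at depth 2
Step 9: declare b=(read f)=84 at depth 2
Visible at query point: b=84 c=59 e=28 f=84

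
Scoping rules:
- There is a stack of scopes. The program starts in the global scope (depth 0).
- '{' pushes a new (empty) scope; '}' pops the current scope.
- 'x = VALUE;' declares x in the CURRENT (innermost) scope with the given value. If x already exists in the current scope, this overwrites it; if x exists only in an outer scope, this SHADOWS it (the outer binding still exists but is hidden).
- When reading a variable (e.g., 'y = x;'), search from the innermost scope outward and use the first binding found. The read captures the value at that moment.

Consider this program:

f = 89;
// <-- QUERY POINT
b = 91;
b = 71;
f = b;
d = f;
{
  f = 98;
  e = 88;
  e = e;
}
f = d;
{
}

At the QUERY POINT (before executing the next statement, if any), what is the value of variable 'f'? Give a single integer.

Answer: 89

Derivation:
Step 1: declare f=89 at depth 0
Visible at query point: f=89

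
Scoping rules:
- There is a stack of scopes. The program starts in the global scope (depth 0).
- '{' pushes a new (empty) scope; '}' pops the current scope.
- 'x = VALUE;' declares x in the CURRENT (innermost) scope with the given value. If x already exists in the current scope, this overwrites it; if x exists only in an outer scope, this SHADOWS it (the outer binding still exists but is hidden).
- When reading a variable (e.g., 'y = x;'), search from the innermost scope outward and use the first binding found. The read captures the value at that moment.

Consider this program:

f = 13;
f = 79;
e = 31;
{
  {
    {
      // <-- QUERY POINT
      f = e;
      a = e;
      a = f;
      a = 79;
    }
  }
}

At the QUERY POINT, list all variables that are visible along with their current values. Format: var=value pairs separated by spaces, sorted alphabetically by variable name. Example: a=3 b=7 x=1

Step 1: declare f=13 at depth 0
Step 2: declare f=79 at depth 0
Step 3: declare e=31 at depth 0
Step 4: enter scope (depth=1)
Step 5: enter scope (depth=2)
Step 6: enter scope (depth=3)
Visible at query point: e=31 f=79

Answer: e=31 f=79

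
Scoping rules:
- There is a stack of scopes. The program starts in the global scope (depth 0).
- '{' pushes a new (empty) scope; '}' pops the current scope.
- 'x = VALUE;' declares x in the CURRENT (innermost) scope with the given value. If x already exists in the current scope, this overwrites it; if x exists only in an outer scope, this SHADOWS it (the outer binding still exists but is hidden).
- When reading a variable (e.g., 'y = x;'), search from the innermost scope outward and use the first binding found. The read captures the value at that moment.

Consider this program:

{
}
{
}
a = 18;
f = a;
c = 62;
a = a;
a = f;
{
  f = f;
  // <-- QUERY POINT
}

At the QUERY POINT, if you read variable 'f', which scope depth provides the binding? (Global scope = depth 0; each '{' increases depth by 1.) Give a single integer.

Step 1: enter scope (depth=1)
Step 2: exit scope (depth=0)
Step 3: enter scope (depth=1)
Step 4: exit scope (depth=0)
Step 5: declare a=18 at depth 0
Step 6: declare f=(read a)=18 at depth 0
Step 7: declare c=62 at depth 0
Step 8: declare a=(read a)=18 at depth 0
Step 9: declare a=(read f)=18 at depth 0
Step 10: enter scope (depth=1)
Step 11: declare f=(read f)=18 at depth 1
Visible at query point: a=18 c=62 f=18

Answer: 1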